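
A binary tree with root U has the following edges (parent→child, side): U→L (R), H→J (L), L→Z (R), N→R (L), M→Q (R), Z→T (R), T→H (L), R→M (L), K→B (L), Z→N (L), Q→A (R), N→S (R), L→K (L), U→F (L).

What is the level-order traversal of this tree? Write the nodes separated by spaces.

Level-order visits nodes level by level from the root, left to right within each level.
Level 0: U
Level 1: F, L
Level 2: K, Z
Level 3: B, N, T
Level 4: R, S, H
Level 5: M, J
Level 6: Q
Level 7: A

U F L K Z B N T R S H M J Q A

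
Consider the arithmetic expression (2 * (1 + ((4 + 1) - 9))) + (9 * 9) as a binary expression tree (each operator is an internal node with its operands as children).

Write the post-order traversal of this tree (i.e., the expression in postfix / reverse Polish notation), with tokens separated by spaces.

Post-order on an expression tree gives postfix notation: for each operator, emit left operand, right operand, then the operator.

2 1 4 1 + 9 - + * 9 9 * +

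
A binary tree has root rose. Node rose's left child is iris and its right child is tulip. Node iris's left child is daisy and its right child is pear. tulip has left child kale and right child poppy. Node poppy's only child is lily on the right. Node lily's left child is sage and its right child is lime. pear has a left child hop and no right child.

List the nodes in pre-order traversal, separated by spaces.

rose iris daisy pear hop tulip kale poppy lily sage lime

Pre-order visits the node, then its left subtree, then its right subtree.
Visit rose.
At rose: go left to iris.
  Visit iris.
  At iris: go left to daisy.
    daisy is a leaf — visit daisy.
  At iris: go right to pear.
    Visit pear.
    At pear: go left to hop.
      hop is a leaf — visit hop.
    At pear: no right child.
At rose: go right to tulip.
  Visit tulip.
  At tulip: go left to kale.
    kale is a leaf — visit kale.
  At tulip: go right to poppy.
    Visit poppy.
    At poppy: no left child.
    At poppy: go right to lily.
      Visit lily.
      At lily: go left to sage.
        sage is a leaf — visit sage.
      At lily: go right to lime.
        lime is a leaf — visit lime.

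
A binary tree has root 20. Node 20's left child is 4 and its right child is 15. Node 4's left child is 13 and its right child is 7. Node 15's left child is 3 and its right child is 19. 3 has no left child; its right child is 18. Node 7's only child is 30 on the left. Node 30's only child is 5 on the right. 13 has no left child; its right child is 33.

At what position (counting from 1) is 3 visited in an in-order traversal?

In-order visits the left subtree, then the node, then the right subtree.
At 20: go left to 4.
  At 4: go left to 13.
    At 13: no left child.
    Visit 13.
    At 13: go right to 33.
      33 is a leaf — visit 33.
  Visit 4.
  At 4: go right to 7.
    At 7: go left to 30.
      At 30: no left child.
      Visit 30.
      At 30: go right to 5.
        5 is a leaf — visit 5.
    Visit 7.
    At 7: no right child.
Visit 20.
At 20: go right to 15.
  At 15: go left to 3.
    At 3: no left child.
    Visit 3.
    At 3: go right to 18.
      18 is a leaf — visit 18.
  Visit 15.
  At 15: go right to 19.
    19 is a leaf — visit 19.
Full in-order sequence: 13, 33, 4, 30, 5, 7, 20, 3, 18, 15, 19.

8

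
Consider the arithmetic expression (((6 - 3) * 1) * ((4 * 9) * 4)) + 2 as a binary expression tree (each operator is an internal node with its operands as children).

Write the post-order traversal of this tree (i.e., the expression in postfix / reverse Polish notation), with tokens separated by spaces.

6 3 - 1 * 4 9 * 4 * * 2 +

Post-order on an expression tree gives postfix notation: for each operator, emit left operand, right operand, then the operator.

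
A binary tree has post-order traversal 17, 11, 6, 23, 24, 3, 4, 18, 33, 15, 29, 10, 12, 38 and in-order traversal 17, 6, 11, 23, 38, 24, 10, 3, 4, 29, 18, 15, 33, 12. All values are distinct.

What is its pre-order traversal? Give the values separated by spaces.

The last element of post-order is the root; it splits in-order into left and right subtrees.
Root 38: left subtree has 4 nodes {17, 6, 11, 23}, right has 9 {24, 10, 3, 4, 29, 18, 15, 33, 12}.
  Root 23: left subtree has 3 nodes {17, 6, 11}, right has 0 { }.
    Root 6: left subtree has 1 node {17}, right has 1 {11}.
  Root 12: left subtree has 8 nodes {24, 10, 3, 4, 29, 18, 15, 33}, right has 0 { }.
    Root 10: left subtree has 1 node {24}, right has 6 {3, 4, 29, 18, 15, 33}.
      Root 29: left subtree has 2 nodes {3, 4}, right has 3 {18, 15, 33}.
        Root 4: left subtree has 1 node {3}, right has 0 { }.
        Root 15: left subtree has 1 node {18}, right has 1 {33}.

38 23 6 17 11 12 10 24 29 4 3 15 18 33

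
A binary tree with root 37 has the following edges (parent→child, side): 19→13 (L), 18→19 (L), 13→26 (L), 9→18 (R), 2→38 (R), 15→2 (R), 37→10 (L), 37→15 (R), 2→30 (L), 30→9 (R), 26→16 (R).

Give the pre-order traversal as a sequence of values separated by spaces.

Pre-order visits the node, then its left subtree, then its right subtree.
Visit 37.
At 37: go left to 10.
  10 is a leaf — visit 10.
At 37: go right to 15.
  Visit 15.
  At 15: no left child.
  At 15: go right to 2.
    Visit 2.
    At 2: go left to 30.
      Visit 30.
      At 30: no left child.
      At 30: go right to 9.
        Visit 9.
        At 9: no left child.
        At 9: go right to 18.
          Visit 18.
          At 18: go left to 19.
            Visit 19.
            At 19: go left to 13.
              Visit 13.
              At 13: go left to 26.
                Visit 26.
                At 26: no left child.
                At 26: go right to 16.
                  16 is a leaf — visit 16.
              At 13: no right child.
            At 19: no right child.
          At 18: no right child.
    At 2: go right to 38.
      38 is a leaf — visit 38.

37 10 15 2 30 9 18 19 13 26 16 38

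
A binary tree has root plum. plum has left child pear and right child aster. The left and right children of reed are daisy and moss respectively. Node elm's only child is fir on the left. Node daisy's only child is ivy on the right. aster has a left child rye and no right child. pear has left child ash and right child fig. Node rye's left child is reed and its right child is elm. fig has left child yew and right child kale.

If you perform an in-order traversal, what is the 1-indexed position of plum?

6

In-order visits the left subtree, then the node, then the right subtree.
At plum: go left to pear.
  At pear: go left to ash.
    ash is a leaf — visit ash.
  Visit pear.
  At pear: go right to fig.
    At fig: go left to yew.
      yew is a leaf — visit yew.
    Visit fig.
    At fig: go right to kale.
      kale is a leaf — visit kale.
Visit plum.
At plum: go right to aster.
  At aster: go left to rye.
    At rye: go left to reed.
      At reed: go left to daisy.
        At daisy: no left child.
        Visit daisy.
        At daisy: go right to ivy.
          ivy is a leaf — visit ivy.
      Visit reed.
      At reed: go right to moss.
        moss is a leaf — visit moss.
    Visit rye.
    At rye: go right to elm.
      At elm: go left to fir.
        fir is a leaf — visit fir.
      Visit elm.
      At elm: no right child.
  Visit aster.
  At aster: no right child.
Full in-order sequence: ash, pear, yew, fig, kale, plum, daisy, ivy, reed, moss, rye, fir, elm, aster.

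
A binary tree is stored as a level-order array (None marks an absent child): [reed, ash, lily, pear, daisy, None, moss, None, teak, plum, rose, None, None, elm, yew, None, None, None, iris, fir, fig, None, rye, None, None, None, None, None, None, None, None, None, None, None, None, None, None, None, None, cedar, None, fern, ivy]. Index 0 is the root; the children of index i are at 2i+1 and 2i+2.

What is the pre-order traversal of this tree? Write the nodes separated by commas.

reed, ash, pear, teak, iris, daisy, plum, fir, cedar, fig, fern, ivy, rose, rye, lily, moss, elm, yew

Pre-order visits the node, then its left subtree, then its right subtree.
Visit reed.
At reed: go left to ash.
  Visit ash.
  At ash: go left to pear.
    Visit pear.
    At pear: no left child.
    At pear: go right to teak.
      Visit teak.
      At teak: no left child.
      At teak: go right to iris.
        iris is a leaf — visit iris.
  At ash: go right to daisy.
    Visit daisy.
    At daisy: go left to plum.
      Visit plum.
      At plum: go left to fir.
        Visit fir.
        At fir: go left to cedar.
          cedar is a leaf — visit cedar.
        At fir: no right child.
      At plum: go right to fig.
        Visit fig.
        At fig: go left to fern.
          fern is a leaf — visit fern.
        At fig: go right to ivy.
          ivy is a leaf — visit ivy.
    At daisy: go right to rose.
      Visit rose.
      At rose: no left child.
      At rose: go right to rye.
        rye is a leaf — visit rye.
At reed: go right to lily.
  Visit lily.
  At lily: no left child.
  At lily: go right to moss.
    Visit moss.
    At moss: go left to elm.
      elm is a leaf — visit elm.
    At moss: go right to yew.
      yew is a leaf — visit yew.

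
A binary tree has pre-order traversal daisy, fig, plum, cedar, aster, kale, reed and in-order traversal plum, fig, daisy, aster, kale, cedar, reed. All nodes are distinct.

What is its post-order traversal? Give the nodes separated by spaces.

The first element of pre-order is the root; it splits in-order into left and right subtrees.
Root daisy: left subtree has 2 nodes {plum, fig}, right has 4 {aster, kale, cedar, reed}.
  Root fig: left subtree has 1 node {plum}, right has 0 { }.
  Root cedar: left subtree has 2 nodes {aster, kale}, right has 1 {reed}.
    Root aster: left subtree has 0 nodes { }, right has 1 {kale}.

plum fig kale aster reed cedar daisy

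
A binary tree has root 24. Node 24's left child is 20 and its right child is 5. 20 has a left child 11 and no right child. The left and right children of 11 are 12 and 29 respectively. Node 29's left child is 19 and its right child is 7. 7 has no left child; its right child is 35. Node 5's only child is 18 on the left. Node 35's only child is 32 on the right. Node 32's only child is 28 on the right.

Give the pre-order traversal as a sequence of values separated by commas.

24, 20, 11, 12, 29, 19, 7, 35, 32, 28, 5, 18

Pre-order visits the node, then its left subtree, then its right subtree.
Visit 24.
At 24: go left to 20.
  Visit 20.
  At 20: go left to 11.
    Visit 11.
    At 11: go left to 12.
      12 is a leaf — visit 12.
    At 11: go right to 29.
      Visit 29.
      At 29: go left to 19.
        19 is a leaf — visit 19.
      At 29: go right to 7.
        Visit 7.
        At 7: no left child.
        At 7: go right to 35.
          Visit 35.
          At 35: no left child.
          At 35: go right to 32.
            Visit 32.
            At 32: no left child.
            At 32: go right to 28.
              28 is a leaf — visit 28.
  At 20: no right child.
At 24: go right to 5.
  Visit 5.
  At 5: go left to 18.
    18 is a leaf — visit 18.
  At 5: no right child.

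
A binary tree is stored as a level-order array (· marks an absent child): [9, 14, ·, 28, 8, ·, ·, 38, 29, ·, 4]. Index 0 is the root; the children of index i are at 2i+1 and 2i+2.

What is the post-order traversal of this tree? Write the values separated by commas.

38, 29, 28, 4, 8, 14, 9

Post-order visits the left subtree, then the right subtree, then the node.
At 9: go left to 14.
  At 14: go left to 28.
    At 28: go left to 38.
      38 is a leaf — visit 38.
    At 28: go right to 29.
      29 is a leaf — visit 29.
    Visit 28.
  At 14: go right to 8.
    At 8: no left child.
    At 8: go right to 4.
      4 is a leaf — visit 4.
    Visit 8.
  Visit 14.
At 9: no right child.
Visit 9.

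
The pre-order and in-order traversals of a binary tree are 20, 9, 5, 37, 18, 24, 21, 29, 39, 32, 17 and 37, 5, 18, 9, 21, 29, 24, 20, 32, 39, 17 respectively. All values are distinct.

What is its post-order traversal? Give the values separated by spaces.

37 18 5 29 21 24 9 32 17 39 20

The first element of pre-order is the root; it splits in-order into left and right subtrees.
Root 20: left subtree has 7 nodes {37, 5, 18, 9, 21, 29, 24}, right has 3 {32, 39, 17}.
  Root 9: left subtree has 3 nodes {37, 5, 18}, right has 3 {21, 29, 24}.
    Root 5: left subtree has 1 node {37}, right has 1 {18}.
    Root 24: left subtree has 2 nodes {21, 29}, right has 0 { }.
      Root 21: left subtree has 0 nodes { }, right has 1 {29}.
  Root 39: left subtree has 1 node {32}, right has 1 {17}.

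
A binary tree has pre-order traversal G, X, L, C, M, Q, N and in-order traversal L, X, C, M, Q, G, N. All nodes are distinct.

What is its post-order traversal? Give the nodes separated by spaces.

The first element of pre-order is the root; it splits in-order into left and right subtrees.
Root G: left subtree has 5 nodes {L, X, C, M, Q}, right has 1 {N}.
  Root X: left subtree has 1 node {L}, right has 3 {C, M, Q}.
    Root C: left subtree has 0 nodes { }, right has 2 {M, Q}.
      Root M: left subtree has 0 nodes { }, right has 1 {Q}.

L Q M C X N G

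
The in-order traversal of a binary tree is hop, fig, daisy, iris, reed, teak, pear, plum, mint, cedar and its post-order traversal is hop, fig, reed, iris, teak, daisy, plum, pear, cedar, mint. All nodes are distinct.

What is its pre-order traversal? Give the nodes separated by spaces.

The last element of post-order is the root; it splits in-order into left and right subtrees.
Root mint: left subtree has 8 nodes {hop, fig, daisy, iris, reed, teak, pear, plum}, right has 1 {cedar}.
  Root pear: left subtree has 6 nodes {hop, fig, daisy, iris, reed, teak}, right has 1 {plum}.
    Root daisy: left subtree has 2 nodes {hop, fig}, right has 3 {iris, reed, teak}.
      Root fig: left subtree has 1 node {hop}, right has 0 { }.
      Root teak: left subtree has 2 nodes {iris, reed}, right has 0 { }.
        Root iris: left subtree has 0 nodes { }, right has 1 {reed}.

mint pear daisy fig hop teak iris reed plum cedar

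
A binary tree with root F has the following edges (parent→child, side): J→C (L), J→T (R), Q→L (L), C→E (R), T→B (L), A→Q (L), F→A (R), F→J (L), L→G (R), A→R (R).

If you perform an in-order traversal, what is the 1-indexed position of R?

In-order visits the left subtree, then the node, then the right subtree.
At F: go left to J.
  At J: go left to C.
    At C: no left child.
    Visit C.
    At C: go right to E.
      E is a leaf — visit E.
  Visit J.
  At J: go right to T.
    At T: go left to B.
      B is a leaf — visit B.
    Visit T.
    At T: no right child.
Visit F.
At F: go right to A.
  At A: go left to Q.
    At Q: go left to L.
      At L: no left child.
      Visit L.
      At L: go right to G.
        G is a leaf — visit G.
    Visit Q.
    At Q: no right child.
  Visit A.
  At A: go right to R.
    R is a leaf — visit R.
Full in-order sequence: C, E, J, B, T, F, L, G, Q, A, R.

11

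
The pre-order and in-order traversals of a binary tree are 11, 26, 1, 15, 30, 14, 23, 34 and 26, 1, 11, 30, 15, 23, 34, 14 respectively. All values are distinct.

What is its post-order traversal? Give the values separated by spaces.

1 26 30 34 23 14 15 11

The first element of pre-order is the root; it splits in-order into left and right subtrees.
Root 11: left subtree has 2 nodes {26, 1}, right has 5 {30, 15, 23, 34, 14}.
  Root 26: left subtree has 0 nodes { }, right has 1 {1}.
  Root 15: left subtree has 1 node {30}, right has 3 {23, 34, 14}.
    Root 14: left subtree has 2 nodes {23, 34}, right has 0 { }.
      Root 23: left subtree has 0 nodes { }, right has 1 {34}.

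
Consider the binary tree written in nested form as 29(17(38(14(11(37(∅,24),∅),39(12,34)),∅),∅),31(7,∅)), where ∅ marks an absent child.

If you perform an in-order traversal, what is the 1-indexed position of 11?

3

In-order visits the left subtree, then the node, then the right subtree.
At 29: go left to 17.
  At 17: go left to 38.
    At 38: go left to 14.
      At 14: go left to 11.
        At 11: go left to 37.
          At 37: no left child.
          Visit 37.
          At 37: go right to 24.
            24 is a leaf — visit 24.
        Visit 11.
        At 11: no right child.
      Visit 14.
      At 14: go right to 39.
        At 39: go left to 12.
          12 is a leaf — visit 12.
        Visit 39.
        At 39: go right to 34.
          34 is a leaf — visit 34.
    Visit 38.
    At 38: no right child.
  Visit 17.
  At 17: no right child.
Visit 29.
At 29: go right to 31.
  At 31: go left to 7.
    7 is a leaf — visit 7.
  Visit 31.
  At 31: no right child.
Full in-order sequence: 37, 24, 11, 14, 12, 39, 34, 38, 17, 29, 7, 31.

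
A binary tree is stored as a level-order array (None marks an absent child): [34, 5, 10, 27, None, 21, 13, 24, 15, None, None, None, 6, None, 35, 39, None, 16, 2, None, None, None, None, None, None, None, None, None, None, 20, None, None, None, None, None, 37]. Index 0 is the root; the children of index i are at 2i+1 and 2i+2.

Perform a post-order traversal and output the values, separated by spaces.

39 24 37 16 2 15 27 5 6 21 20 35 13 10 34

Post-order visits the left subtree, then the right subtree, then the node.
At 34: go left to 5.
  At 5: go left to 27.
    At 27: go left to 24.
      At 24: go left to 39.
        39 is a leaf — visit 39.
      At 24: no right child.
      Visit 24.
    At 27: go right to 15.
      At 15: go left to 16.
        At 16: go left to 37.
          37 is a leaf — visit 37.
        At 16: no right child.
        Visit 16.
      At 15: go right to 2.
        2 is a leaf — visit 2.
      Visit 15.
    Visit 27.
  At 5: no right child.
  Visit 5.
At 34: go right to 10.
  At 10: go left to 21.
    At 21: no left child.
    At 21: go right to 6.
      6 is a leaf — visit 6.
    Visit 21.
  At 10: go right to 13.
    At 13: no left child.
    At 13: go right to 35.
      At 35: go left to 20.
        20 is a leaf — visit 20.
      At 35: no right child.
      Visit 35.
    Visit 13.
  Visit 10.
Visit 34.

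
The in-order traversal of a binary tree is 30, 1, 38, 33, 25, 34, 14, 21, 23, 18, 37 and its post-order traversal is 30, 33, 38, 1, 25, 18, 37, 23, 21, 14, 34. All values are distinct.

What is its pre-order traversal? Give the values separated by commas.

34, 25, 1, 30, 38, 33, 14, 21, 23, 37, 18

The last element of post-order is the root; it splits in-order into left and right subtrees.
Root 34: left subtree has 5 nodes {30, 1, 38, 33, 25}, right has 5 {14, 21, 23, 18, 37}.
  Root 25: left subtree has 4 nodes {30, 1, 38, 33}, right has 0 { }.
    Root 1: left subtree has 1 node {30}, right has 2 {38, 33}.
      Root 38: left subtree has 0 nodes { }, right has 1 {33}.
  Root 14: left subtree has 0 nodes { }, right has 4 {21, 23, 18, 37}.
    Root 21: left subtree has 0 nodes { }, right has 3 {23, 18, 37}.
      Root 23: left subtree has 0 nodes { }, right has 2 {18, 37}.
        Root 37: left subtree has 1 node {18}, right has 0 { }.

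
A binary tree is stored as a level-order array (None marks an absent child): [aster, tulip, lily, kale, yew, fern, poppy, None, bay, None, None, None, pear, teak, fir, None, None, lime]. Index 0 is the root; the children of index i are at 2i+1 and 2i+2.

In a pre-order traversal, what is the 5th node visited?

lime

Pre-order visits the node, then its left subtree, then its right subtree.
Visit aster.
At aster: go left to tulip.
  Visit tulip.
  At tulip: go left to kale.
    Visit kale.
    At kale: no left child.
    At kale: go right to bay.
      Visit bay.
      At bay: go left to lime.
        lime is a leaf — visit lime.
      At bay: no right child.
  At tulip: go right to yew.
    yew is a leaf — visit yew.
At aster: go right to lily.
  Visit lily.
  At lily: go left to fern.
    Visit fern.
    At fern: no left child.
    At fern: go right to pear.
      pear is a leaf — visit pear.
  At lily: go right to poppy.
    Visit poppy.
    At poppy: go left to teak.
      teak is a leaf — visit teak.
    At poppy: go right to fir.
      fir is a leaf — visit fir.
Full pre-order sequence: aster, tulip, kale, bay, lime, yew, lily, fern, pear, poppy, teak, fir.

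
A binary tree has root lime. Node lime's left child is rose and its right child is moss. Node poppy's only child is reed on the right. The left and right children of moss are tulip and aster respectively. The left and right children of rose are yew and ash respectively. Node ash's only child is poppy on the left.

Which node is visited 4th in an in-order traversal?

In-order visits the left subtree, then the node, then the right subtree.
At lime: go left to rose.
  At rose: go left to yew.
    yew is a leaf — visit yew.
  Visit rose.
  At rose: go right to ash.
    At ash: go left to poppy.
      At poppy: no left child.
      Visit poppy.
      At poppy: go right to reed.
        reed is a leaf — visit reed.
    Visit ash.
    At ash: no right child.
Visit lime.
At lime: go right to moss.
  At moss: go left to tulip.
    tulip is a leaf — visit tulip.
  Visit moss.
  At moss: go right to aster.
    aster is a leaf — visit aster.
Full in-order sequence: yew, rose, poppy, reed, ash, lime, tulip, moss, aster.

reed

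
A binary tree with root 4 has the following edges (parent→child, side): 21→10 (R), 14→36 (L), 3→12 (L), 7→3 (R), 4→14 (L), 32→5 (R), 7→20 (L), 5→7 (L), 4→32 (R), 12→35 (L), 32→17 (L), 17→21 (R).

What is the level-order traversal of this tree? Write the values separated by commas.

4, 14, 32, 36, 17, 5, 21, 7, 10, 20, 3, 12, 35

Level-order visits nodes level by level from the root, left to right within each level.
Level 0: 4
Level 1: 14, 32
Level 2: 36, 17, 5
Level 3: 21, 7
Level 4: 10, 20, 3
Level 5: 12
Level 6: 35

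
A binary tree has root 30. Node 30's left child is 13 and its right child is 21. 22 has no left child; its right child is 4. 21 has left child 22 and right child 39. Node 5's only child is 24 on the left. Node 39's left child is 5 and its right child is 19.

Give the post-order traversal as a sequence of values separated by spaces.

Post-order visits the left subtree, then the right subtree, then the node.
At 30: go left to 13.
  13 is a leaf — visit 13.
At 30: go right to 21.
  At 21: go left to 22.
    At 22: no left child.
    At 22: go right to 4.
      4 is a leaf — visit 4.
    Visit 22.
  At 21: go right to 39.
    At 39: go left to 5.
      At 5: go left to 24.
        24 is a leaf — visit 24.
      At 5: no right child.
      Visit 5.
    At 39: go right to 19.
      19 is a leaf — visit 19.
    Visit 39.
  Visit 21.
Visit 30.

13 4 22 24 5 19 39 21 30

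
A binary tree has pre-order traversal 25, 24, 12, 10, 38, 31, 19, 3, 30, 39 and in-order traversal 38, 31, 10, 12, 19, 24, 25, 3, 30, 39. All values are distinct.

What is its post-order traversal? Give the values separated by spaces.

31 38 10 19 12 24 39 30 3 25

The first element of pre-order is the root; it splits in-order into left and right subtrees.
Root 25: left subtree has 6 nodes {38, 31, 10, 12, 19, 24}, right has 3 {3, 30, 39}.
  Root 24: left subtree has 5 nodes {38, 31, 10, 12, 19}, right has 0 { }.
    Root 12: left subtree has 3 nodes {38, 31, 10}, right has 1 {19}.
      Root 10: left subtree has 2 nodes {38, 31}, right has 0 { }.
        Root 38: left subtree has 0 nodes { }, right has 1 {31}.
  Root 3: left subtree has 0 nodes { }, right has 2 {30, 39}.
    Root 30: left subtree has 0 nodes { }, right has 1 {39}.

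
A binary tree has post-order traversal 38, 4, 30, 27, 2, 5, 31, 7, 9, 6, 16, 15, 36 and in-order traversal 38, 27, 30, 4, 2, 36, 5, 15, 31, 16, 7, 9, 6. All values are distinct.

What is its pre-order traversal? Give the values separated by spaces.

36 2 27 38 30 4 15 5 16 31 6 9 7

The last element of post-order is the root; it splits in-order into left and right subtrees.
Root 36: left subtree has 5 nodes {38, 27, 30, 4, 2}, right has 7 {5, 15, 31, 16, 7, 9, 6}.
  Root 2: left subtree has 4 nodes {38, 27, 30, 4}, right has 0 { }.
    Root 27: left subtree has 1 node {38}, right has 2 {30, 4}.
      Root 30: left subtree has 0 nodes { }, right has 1 {4}.
  Root 15: left subtree has 1 node {5}, right has 5 {31, 16, 7, 9, 6}.
    Root 16: left subtree has 1 node {31}, right has 3 {7, 9, 6}.
      Root 6: left subtree has 2 nodes {7, 9}, right has 0 { }.
        Root 9: left subtree has 1 node {7}, right has 0 { }.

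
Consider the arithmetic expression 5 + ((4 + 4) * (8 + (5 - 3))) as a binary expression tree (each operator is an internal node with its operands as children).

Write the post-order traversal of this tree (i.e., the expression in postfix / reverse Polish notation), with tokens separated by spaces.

5 4 4 + 8 5 3 - + * +

Post-order on an expression tree gives postfix notation: for each operator, emit left operand, right operand, then the operator.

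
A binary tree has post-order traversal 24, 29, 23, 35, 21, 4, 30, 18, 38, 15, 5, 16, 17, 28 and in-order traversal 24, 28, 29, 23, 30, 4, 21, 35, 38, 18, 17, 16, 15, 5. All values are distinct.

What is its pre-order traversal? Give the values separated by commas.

28, 24, 17, 38, 30, 23, 29, 4, 21, 35, 18, 16, 5, 15

The last element of post-order is the root; it splits in-order into left and right subtrees.
Root 28: left subtree has 1 node {24}, right has 12 {29, 23, 30, 4, 21, 35, 38, 18, 17, 16, 15, 5}.
  Root 17: left subtree has 8 nodes {29, 23, 30, 4, 21, 35, 38, 18}, right has 3 {16, 15, 5}.
    Root 38: left subtree has 6 nodes {29, 23, 30, 4, 21, 35}, right has 1 {18}.
      Root 30: left subtree has 2 nodes {29, 23}, right has 3 {4, 21, 35}.
        Root 23: left subtree has 1 node {29}, right has 0 { }.
        Root 4: left subtree has 0 nodes { }, right has 2 {21, 35}.
          Root 21: left subtree has 0 nodes { }, right has 1 {35}.
    Root 16: left subtree has 0 nodes { }, right has 2 {15, 5}.
      Root 5: left subtree has 1 node {15}, right has 0 { }.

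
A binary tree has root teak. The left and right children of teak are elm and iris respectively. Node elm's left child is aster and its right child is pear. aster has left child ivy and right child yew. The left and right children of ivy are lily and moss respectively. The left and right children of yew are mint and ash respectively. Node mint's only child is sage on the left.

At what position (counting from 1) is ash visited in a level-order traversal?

Level-order visits nodes level by level from the root, left to right within each level.
Level 0: teak
Level 1: elm, iris
Level 2: aster, pear
Level 3: ivy, yew
Level 4: lily, moss, mint, ash
Level 5: sage
Full level-order sequence: teak, elm, iris, aster, pear, ivy, yew, lily, moss, mint, ash, sage.

11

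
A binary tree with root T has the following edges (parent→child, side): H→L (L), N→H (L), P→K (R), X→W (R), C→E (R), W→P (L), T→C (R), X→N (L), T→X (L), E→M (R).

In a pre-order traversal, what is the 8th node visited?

K

Pre-order visits the node, then its left subtree, then its right subtree.
Visit T.
At T: go left to X.
  Visit X.
  At X: go left to N.
    Visit N.
    At N: go left to H.
      Visit H.
      At H: go left to L.
        L is a leaf — visit L.
      At H: no right child.
    At N: no right child.
  At X: go right to W.
    Visit W.
    At W: go left to P.
      Visit P.
      At P: no left child.
      At P: go right to K.
        K is a leaf — visit K.
    At W: no right child.
At T: go right to C.
  Visit C.
  At C: no left child.
  At C: go right to E.
    Visit E.
    At E: no left child.
    At E: go right to M.
      M is a leaf — visit M.
Full pre-order sequence: T, X, N, H, L, W, P, K, C, E, M.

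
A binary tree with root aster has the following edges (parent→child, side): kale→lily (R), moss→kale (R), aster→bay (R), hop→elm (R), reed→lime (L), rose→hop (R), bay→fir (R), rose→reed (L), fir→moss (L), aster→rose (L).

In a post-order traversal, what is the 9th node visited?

Post-order visits the left subtree, then the right subtree, then the node.
At aster: go left to rose.
  At rose: go left to reed.
    At reed: go left to lime.
      lime is a leaf — visit lime.
    At reed: no right child.
    Visit reed.
  At rose: go right to hop.
    At hop: no left child.
    At hop: go right to elm.
      elm is a leaf — visit elm.
    Visit hop.
  Visit rose.
At aster: go right to bay.
  At bay: no left child.
  At bay: go right to fir.
    At fir: go left to moss.
      At moss: no left child.
      At moss: go right to kale.
        At kale: no left child.
        At kale: go right to lily.
          lily is a leaf — visit lily.
        Visit kale.
      Visit moss.
    At fir: no right child.
    Visit fir.
  Visit bay.
Visit aster.
Full post-order sequence: lime, reed, elm, hop, rose, lily, kale, moss, fir, bay, aster.

fir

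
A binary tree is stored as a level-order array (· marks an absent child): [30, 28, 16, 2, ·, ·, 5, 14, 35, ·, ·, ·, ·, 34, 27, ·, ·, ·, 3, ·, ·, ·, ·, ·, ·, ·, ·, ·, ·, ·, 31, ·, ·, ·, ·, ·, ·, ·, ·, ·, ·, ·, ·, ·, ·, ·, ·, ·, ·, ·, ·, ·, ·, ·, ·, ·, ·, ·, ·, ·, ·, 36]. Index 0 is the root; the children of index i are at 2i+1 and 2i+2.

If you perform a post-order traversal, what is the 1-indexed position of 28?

5

Post-order visits the left subtree, then the right subtree, then the node.
At 30: go left to 28.
  At 28: go left to 2.
    At 2: go left to 14.
      14 is a leaf — visit 14.
    At 2: go right to 35.
      At 35: no left child.
      At 35: go right to 3.
        3 is a leaf — visit 3.
      Visit 35.
    Visit 2.
  At 28: no right child.
  Visit 28.
At 30: go right to 16.
  At 16: no left child.
  At 16: go right to 5.
    At 5: go left to 34.
      34 is a leaf — visit 34.
    At 5: go right to 27.
      At 27: no left child.
      At 27: go right to 31.
        At 31: go left to 36.
          36 is a leaf — visit 36.
        At 31: no right child.
        Visit 31.
      Visit 27.
    Visit 5.
  Visit 16.
Visit 30.
Full post-order sequence: 14, 3, 35, 2, 28, 34, 36, 31, 27, 5, 16, 30.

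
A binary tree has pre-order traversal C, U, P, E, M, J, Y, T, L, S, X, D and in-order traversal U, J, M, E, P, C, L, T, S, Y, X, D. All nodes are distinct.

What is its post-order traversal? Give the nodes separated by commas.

J, M, E, P, U, L, S, T, D, X, Y, C

The first element of pre-order is the root; it splits in-order into left and right subtrees.
Root C: left subtree has 5 nodes {U, J, M, E, P}, right has 6 {L, T, S, Y, X, D}.
  Root U: left subtree has 0 nodes { }, right has 4 {J, M, E, P}.
    Root P: left subtree has 3 nodes {J, M, E}, right has 0 { }.
      Root E: left subtree has 2 nodes {J, M}, right has 0 { }.
        Root M: left subtree has 1 node {J}, right has 0 { }.
  Root Y: left subtree has 3 nodes {L, T, S}, right has 2 {X, D}.
    Root T: left subtree has 1 node {L}, right has 1 {S}.
    Root X: left subtree has 0 nodes { }, right has 1 {D}.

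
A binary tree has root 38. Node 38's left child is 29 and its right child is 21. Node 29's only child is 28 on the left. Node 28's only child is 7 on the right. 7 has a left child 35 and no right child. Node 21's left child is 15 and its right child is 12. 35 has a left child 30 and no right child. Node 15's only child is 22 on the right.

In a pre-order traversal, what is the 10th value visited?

Pre-order visits the node, then its left subtree, then its right subtree.
Visit 38.
At 38: go left to 29.
  Visit 29.
  At 29: go left to 28.
    Visit 28.
    At 28: no left child.
    At 28: go right to 7.
      Visit 7.
      At 7: go left to 35.
        Visit 35.
        At 35: go left to 30.
          30 is a leaf — visit 30.
        At 35: no right child.
      At 7: no right child.
  At 29: no right child.
At 38: go right to 21.
  Visit 21.
  At 21: go left to 15.
    Visit 15.
    At 15: no left child.
    At 15: go right to 22.
      22 is a leaf — visit 22.
  At 21: go right to 12.
    12 is a leaf — visit 12.
Full pre-order sequence: 38, 29, 28, 7, 35, 30, 21, 15, 22, 12.

12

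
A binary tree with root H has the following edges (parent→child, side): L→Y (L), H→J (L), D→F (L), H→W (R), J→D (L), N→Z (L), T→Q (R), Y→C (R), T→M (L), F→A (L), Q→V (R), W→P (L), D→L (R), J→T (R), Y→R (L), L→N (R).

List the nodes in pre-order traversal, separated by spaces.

Pre-order visits the node, then its left subtree, then its right subtree.
Visit H.
At H: go left to J.
  Visit J.
  At J: go left to D.
    Visit D.
    At D: go left to F.
      Visit F.
      At F: go left to A.
        A is a leaf — visit A.
      At F: no right child.
    At D: go right to L.
      Visit L.
      At L: go left to Y.
        Visit Y.
        At Y: go left to R.
          R is a leaf — visit R.
        At Y: go right to C.
          C is a leaf — visit C.
      At L: go right to N.
        Visit N.
        At N: go left to Z.
          Z is a leaf — visit Z.
        At N: no right child.
  At J: go right to T.
    Visit T.
    At T: go left to M.
      M is a leaf — visit M.
    At T: go right to Q.
      Visit Q.
      At Q: no left child.
      At Q: go right to V.
        V is a leaf — visit V.
At H: go right to W.
  Visit W.
  At W: go left to P.
    P is a leaf — visit P.
  At W: no right child.

H J D F A L Y R C N Z T M Q V W P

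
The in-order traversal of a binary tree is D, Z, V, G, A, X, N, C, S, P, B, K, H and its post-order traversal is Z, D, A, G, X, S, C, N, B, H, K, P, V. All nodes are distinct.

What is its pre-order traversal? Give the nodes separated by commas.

V, D, Z, P, N, X, G, A, C, S, K, B, H

The last element of post-order is the root; it splits in-order into left and right subtrees.
Root V: left subtree has 2 nodes {D, Z}, right has 10 {G, A, X, N, C, S, P, B, K, H}.
  Root D: left subtree has 0 nodes { }, right has 1 {Z}.
  Root P: left subtree has 6 nodes {G, A, X, N, C, S}, right has 3 {B, K, H}.
    Root N: left subtree has 3 nodes {G, A, X}, right has 2 {C, S}.
      Root X: left subtree has 2 nodes {G, A}, right has 0 { }.
        Root G: left subtree has 0 nodes { }, right has 1 {A}.
      Root C: left subtree has 0 nodes { }, right has 1 {S}.
    Root K: left subtree has 1 node {B}, right has 1 {H}.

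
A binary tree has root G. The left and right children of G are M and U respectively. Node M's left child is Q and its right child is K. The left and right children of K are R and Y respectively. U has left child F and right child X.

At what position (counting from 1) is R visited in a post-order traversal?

2

Post-order visits the left subtree, then the right subtree, then the node.
At G: go left to M.
  At M: go left to Q.
    Q is a leaf — visit Q.
  At M: go right to K.
    At K: go left to R.
      R is a leaf — visit R.
    At K: go right to Y.
      Y is a leaf — visit Y.
    Visit K.
  Visit M.
At G: go right to U.
  At U: go left to F.
    F is a leaf — visit F.
  At U: go right to X.
    X is a leaf — visit X.
  Visit U.
Visit G.
Full post-order sequence: Q, R, Y, K, M, F, X, U, G.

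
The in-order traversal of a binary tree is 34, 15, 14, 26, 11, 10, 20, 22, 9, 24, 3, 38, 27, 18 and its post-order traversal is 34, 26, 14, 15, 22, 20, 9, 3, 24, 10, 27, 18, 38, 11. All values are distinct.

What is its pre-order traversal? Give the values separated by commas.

The last element of post-order is the root; it splits in-order into left and right subtrees.
Root 11: left subtree has 4 nodes {34, 15, 14, 26}, right has 9 {10, 20, 22, 9, 24, 3, 38, 27, 18}.
  Root 15: left subtree has 1 node {34}, right has 2 {14, 26}.
    Root 14: left subtree has 0 nodes { }, right has 1 {26}.
  Root 38: left subtree has 6 nodes {10, 20, 22, 9, 24, 3}, right has 2 {27, 18}.
    Root 10: left subtree has 0 nodes { }, right has 5 {20, 22, 9, 24, 3}.
      Root 24: left subtree has 3 nodes {20, 22, 9}, right has 1 {3}.
        Root 9: left subtree has 2 nodes {20, 22}, right has 0 { }.
          Root 20: left subtree has 0 nodes { }, right has 1 {22}.
    Root 18: left subtree has 1 node {27}, right has 0 { }.

11, 15, 34, 14, 26, 38, 10, 24, 9, 20, 22, 3, 18, 27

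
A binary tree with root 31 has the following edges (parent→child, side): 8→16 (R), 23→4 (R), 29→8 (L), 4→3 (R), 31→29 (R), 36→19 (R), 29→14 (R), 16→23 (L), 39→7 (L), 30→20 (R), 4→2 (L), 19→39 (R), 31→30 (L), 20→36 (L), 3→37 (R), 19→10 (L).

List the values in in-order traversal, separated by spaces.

30 36 10 19 7 39 20 31 8 23 2 4 3 37 16 29 14

In-order visits the left subtree, then the node, then the right subtree.
At 31: go left to 30.
  At 30: no left child.
  Visit 30.
  At 30: go right to 20.
    At 20: go left to 36.
      At 36: no left child.
      Visit 36.
      At 36: go right to 19.
        At 19: go left to 10.
          10 is a leaf — visit 10.
        Visit 19.
        At 19: go right to 39.
          At 39: go left to 7.
            7 is a leaf — visit 7.
          Visit 39.
          At 39: no right child.
    Visit 20.
    At 20: no right child.
Visit 31.
At 31: go right to 29.
  At 29: go left to 8.
    At 8: no left child.
    Visit 8.
    At 8: go right to 16.
      At 16: go left to 23.
        At 23: no left child.
        Visit 23.
        At 23: go right to 4.
          At 4: go left to 2.
            2 is a leaf — visit 2.
          Visit 4.
          At 4: go right to 3.
            At 3: no left child.
            Visit 3.
            At 3: go right to 37.
              37 is a leaf — visit 37.
      Visit 16.
      At 16: no right child.
  Visit 29.
  At 29: go right to 14.
    14 is a leaf — visit 14.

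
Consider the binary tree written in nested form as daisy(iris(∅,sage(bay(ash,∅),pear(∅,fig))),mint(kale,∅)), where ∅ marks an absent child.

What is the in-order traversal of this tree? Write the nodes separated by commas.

In-order visits the left subtree, then the node, then the right subtree.
At daisy: go left to iris.
  At iris: no left child.
  Visit iris.
  At iris: go right to sage.
    At sage: go left to bay.
      At bay: go left to ash.
        ash is a leaf — visit ash.
      Visit bay.
      At bay: no right child.
    Visit sage.
    At sage: go right to pear.
      At pear: no left child.
      Visit pear.
      At pear: go right to fig.
        fig is a leaf — visit fig.
Visit daisy.
At daisy: go right to mint.
  At mint: go left to kale.
    kale is a leaf — visit kale.
  Visit mint.
  At mint: no right child.

iris, ash, bay, sage, pear, fig, daisy, kale, mint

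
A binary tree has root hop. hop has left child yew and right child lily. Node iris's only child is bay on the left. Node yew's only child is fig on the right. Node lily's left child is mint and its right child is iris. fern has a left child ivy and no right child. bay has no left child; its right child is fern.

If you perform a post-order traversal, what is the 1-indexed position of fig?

1

Post-order visits the left subtree, then the right subtree, then the node.
At hop: go left to yew.
  At yew: no left child.
  At yew: go right to fig.
    fig is a leaf — visit fig.
  Visit yew.
At hop: go right to lily.
  At lily: go left to mint.
    mint is a leaf — visit mint.
  At lily: go right to iris.
    At iris: go left to bay.
      At bay: no left child.
      At bay: go right to fern.
        At fern: go left to ivy.
          ivy is a leaf — visit ivy.
        At fern: no right child.
        Visit fern.
      Visit bay.
    At iris: no right child.
    Visit iris.
  Visit lily.
Visit hop.
Full post-order sequence: fig, yew, mint, ivy, fern, bay, iris, lily, hop.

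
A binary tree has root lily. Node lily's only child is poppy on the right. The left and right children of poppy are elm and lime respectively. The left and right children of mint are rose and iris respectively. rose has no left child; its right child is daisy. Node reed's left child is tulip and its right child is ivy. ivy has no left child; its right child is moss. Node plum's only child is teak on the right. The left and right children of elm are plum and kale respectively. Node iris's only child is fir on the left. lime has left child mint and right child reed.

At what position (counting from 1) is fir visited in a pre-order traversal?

12

Pre-order visits the node, then its left subtree, then its right subtree.
Visit lily.
At lily: no left child.
At lily: go right to poppy.
  Visit poppy.
  At poppy: go left to elm.
    Visit elm.
    At elm: go left to plum.
      Visit plum.
      At plum: no left child.
      At plum: go right to teak.
        teak is a leaf — visit teak.
    At elm: go right to kale.
      kale is a leaf — visit kale.
  At poppy: go right to lime.
    Visit lime.
    At lime: go left to mint.
      Visit mint.
      At mint: go left to rose.
        Visit rose.
        At rose: no left child.
        At rose: go right to daisy.
          daisy is a leaf — visit daisy.
      At mint: go right to iris.
        Visit iris.
        At iris: go left to fir.
          fir is a leaf — visit fir.
        At iris: no right child.
    At lime: go right to reed.
      Visit reed.
      At reed: go left to tulip.
        tulip is a leaf — visit tulip.
      At reed: go right to ivy.
        Visit ivy.
        At ivy: no left child.
        At ivy: go right to moss.
          moss is a leaf — visit moss.
Full pre-order sequence: lily, poppy, elm, plum, teak, kale, lime, mint, rose, daisy, iris, fir, reed, tulip, ivy, moss.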